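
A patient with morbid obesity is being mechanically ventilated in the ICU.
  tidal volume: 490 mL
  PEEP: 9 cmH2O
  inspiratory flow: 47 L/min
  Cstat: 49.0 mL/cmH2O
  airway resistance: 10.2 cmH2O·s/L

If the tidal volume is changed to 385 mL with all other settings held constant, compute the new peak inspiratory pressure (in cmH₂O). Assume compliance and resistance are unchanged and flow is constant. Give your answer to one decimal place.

Flow: 47 L/min ÷ 60 = 0.7833 L/s.
PIP = Vt/C + R·V̇ + PEEP (constant-flow equation of motion).
Only the elastic term changes: ΔPIP = ΔVt / C = (385 − 490) / 49.0 = -2.143 cmH2O.
Original PIP = 490/49.0 + 10.2×0.7833 + 9 = 26.99 cmH2O; new PIP = 26.99 + (-2.143) = 24.847 cmH2O.

24.8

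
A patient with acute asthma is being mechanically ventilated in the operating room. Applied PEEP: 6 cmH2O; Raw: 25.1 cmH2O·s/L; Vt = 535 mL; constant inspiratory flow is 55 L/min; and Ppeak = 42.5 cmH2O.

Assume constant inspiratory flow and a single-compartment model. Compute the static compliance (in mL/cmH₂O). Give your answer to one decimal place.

Flow: 55 L/min ÷ 60 = 0.9167 L/s.
Equation of motion (constant flow): PIP = Vt/C + R·V̇ + PEEP.
Vt/C = PIP − R·V̇ − PEEP = 42.5 − 25.1×0.9167 − 6 = 42.5 − 23.009 − 6 = 13.491 cmH2O.
C = Vt / 13.491 = 535 / 13.491 = 39.656 mL/cmH2O.

39.7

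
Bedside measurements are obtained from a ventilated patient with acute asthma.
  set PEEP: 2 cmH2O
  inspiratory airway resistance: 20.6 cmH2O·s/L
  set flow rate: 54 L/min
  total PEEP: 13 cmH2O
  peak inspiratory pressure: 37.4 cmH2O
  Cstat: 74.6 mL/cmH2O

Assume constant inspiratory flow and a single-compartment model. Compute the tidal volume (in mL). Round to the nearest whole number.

437

Flow: 54 L/min ÷ 60 = 0.9 L/s.
Total PEEP = 13 cmH2O (set 2 + intrinsic 11); this is the baseline alveolar pressure.
Equation of motion (constant flow): PIP = Vt/C + R·V̇ + PEEP.
Vt/C = PIP − R·V̇ − PEEP = 37.4 − 18.54 − 13 = 5.86 cmH2O.
Vt = C × 5.86 = 74.6 × 5.86 = 437.16 mL.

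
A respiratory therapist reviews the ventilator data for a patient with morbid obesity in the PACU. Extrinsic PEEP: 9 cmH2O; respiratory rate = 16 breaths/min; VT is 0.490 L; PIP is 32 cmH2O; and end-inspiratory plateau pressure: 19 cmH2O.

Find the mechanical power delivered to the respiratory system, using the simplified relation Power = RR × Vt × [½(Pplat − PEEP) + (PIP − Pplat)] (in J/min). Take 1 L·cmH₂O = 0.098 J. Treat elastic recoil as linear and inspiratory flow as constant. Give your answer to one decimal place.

13.8

Per-breath work = Vt × [½(Pplat−PEEP) + (PIP−Pplat)] = 0.490 × [0.5×10.0 + 13.0] = 0.490 × 18.0 = 8.82 L·cmH2O.
Power = 16 × 8.82 = 141.12 L·cmH2O/min.
× 0.098 J/(L·cmH2O) → 13.83 J/min.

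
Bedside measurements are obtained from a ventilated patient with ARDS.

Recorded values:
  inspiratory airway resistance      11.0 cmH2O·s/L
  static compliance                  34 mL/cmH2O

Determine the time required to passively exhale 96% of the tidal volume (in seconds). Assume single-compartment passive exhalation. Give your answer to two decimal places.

1.20

τ = R × C = 11.0 × 34 mL/cmH2O = 11.0 × 0.034 L/cmH2O = 0.374 s.
Exhaled fraction f = 1 − e^(−t/τ) → t = −τ·ln(1 − f) = −0.374·ln(0.04) = 1.204 s.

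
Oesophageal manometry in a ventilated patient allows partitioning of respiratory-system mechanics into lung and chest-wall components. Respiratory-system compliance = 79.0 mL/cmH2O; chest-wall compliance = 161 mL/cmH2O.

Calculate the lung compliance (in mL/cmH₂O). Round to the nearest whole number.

1/CL = 1/Crs − 1/Ccw.
1/CL = 1/79.0 − 1/161 = 0.006447.
CL = 155.11 mL/cmH2O.

155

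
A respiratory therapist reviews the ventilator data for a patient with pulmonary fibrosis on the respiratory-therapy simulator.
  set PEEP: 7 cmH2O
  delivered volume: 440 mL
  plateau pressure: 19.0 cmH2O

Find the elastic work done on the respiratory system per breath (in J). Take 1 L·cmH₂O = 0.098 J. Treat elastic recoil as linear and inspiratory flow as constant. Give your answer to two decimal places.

0.26

Elastic work ≈ ½ × (Pplat − PEEP) × Vt = 0.5 × (19.0 − 7) × 0.440 L = 0.5 × 12.0 × 0.440 = 2.64 L·cmH2O.
× 0.098 J/(L·cmH2O) → 0.2587 J.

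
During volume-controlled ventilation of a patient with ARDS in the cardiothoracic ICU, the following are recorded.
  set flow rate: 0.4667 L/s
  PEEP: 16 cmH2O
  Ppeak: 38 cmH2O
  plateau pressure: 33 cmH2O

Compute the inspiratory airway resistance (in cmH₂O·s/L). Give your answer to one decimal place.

10.7

Raw = (PIP − Pplat) / flow = (38 − 33) / 0.4667 = 5.0 / 0.4667 = 10.714 cmH2O·s/L.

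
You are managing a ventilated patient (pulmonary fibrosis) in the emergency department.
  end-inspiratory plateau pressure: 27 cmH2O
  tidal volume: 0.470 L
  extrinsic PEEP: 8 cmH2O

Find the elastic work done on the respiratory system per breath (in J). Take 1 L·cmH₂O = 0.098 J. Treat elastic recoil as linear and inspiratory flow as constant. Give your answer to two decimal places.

Elastic work ≈ ½ × (Pplat − PEEP) × Vt = 0.5 × (27 − 8) × 0.470 L = 0.5 × 19.0 × 0.470 = 4.465 L·cmH2O.
× 0.098 J/(L·cmH2O) → 0.4376 J.

0.44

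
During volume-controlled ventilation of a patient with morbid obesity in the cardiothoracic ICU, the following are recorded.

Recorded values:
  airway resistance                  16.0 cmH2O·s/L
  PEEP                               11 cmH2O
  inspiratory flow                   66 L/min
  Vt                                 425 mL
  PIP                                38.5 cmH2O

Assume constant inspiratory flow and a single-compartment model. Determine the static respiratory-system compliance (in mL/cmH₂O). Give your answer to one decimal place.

Flow: 66 L/min ÷ 60 = 1.1 L/s.
Equation of motion (constant flow): PIP = Vt/C + R·V̇ + PEEP.
Vt/C = PIP − R·V̇ − PEEP = 38.5 − 16.0×1.1 − 11 = 38.5 − 17.6 − 11 = 9.9 cmH2O.
C = Vt / 9.9 = 425 / 9.9 = 42.929 mL/cmH2O.

42.9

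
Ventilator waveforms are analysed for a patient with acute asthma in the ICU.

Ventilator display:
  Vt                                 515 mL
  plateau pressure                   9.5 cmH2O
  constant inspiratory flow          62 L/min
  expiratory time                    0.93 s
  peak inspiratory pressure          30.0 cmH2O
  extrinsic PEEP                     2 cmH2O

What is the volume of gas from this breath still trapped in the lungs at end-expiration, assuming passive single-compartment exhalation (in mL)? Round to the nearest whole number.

Flow: 62 L/min ÷ 60 = 1.0333 L/s.
R = (PIP − Pplat)/V̇ = (30.0 − 9.5) / 1.0333 = 20.5/1.0333 = 19.839 cmH2O·s/L.
C = Vt/(Pplat − PEEP) = 515.0 / (9.5 − 2) = 515.0/7.5 = 68.667 mL/cmH2O.
τ = R × C = 19.839 × 0.06867 L/cmH2O = 1.362 s.
Fraction remaining = e^(−Te/τ) = e^(−0.93/1.362) = 0.5052.
Trapped volume = 515.0 × 0.5052 = 260.18 mL.

260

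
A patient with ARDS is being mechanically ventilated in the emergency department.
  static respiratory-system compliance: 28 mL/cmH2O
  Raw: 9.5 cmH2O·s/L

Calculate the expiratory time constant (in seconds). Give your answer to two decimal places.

0.27

τ = R × C = 9.5 × 28 mL/cmH2O = 9.5 × 0.028 L/cmH2O = 0.266 s.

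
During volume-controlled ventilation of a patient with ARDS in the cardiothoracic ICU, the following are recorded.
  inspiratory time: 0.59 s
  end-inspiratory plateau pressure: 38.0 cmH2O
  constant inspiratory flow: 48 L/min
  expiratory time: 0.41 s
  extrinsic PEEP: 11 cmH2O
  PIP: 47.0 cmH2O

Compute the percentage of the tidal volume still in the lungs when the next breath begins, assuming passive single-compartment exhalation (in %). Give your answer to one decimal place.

12.4

Flow: 48 L/min ÷ 60 = 0.8 L/s.
Vt = flow × Ti = 0.8 L/s × 0.59 s × 1000 mL/L = 472.0 mL.
R = (PIP − Pplat)/V̇ = (47.0 − 38.0) / 0.8 = 9.0/0.8 = 11.25 cmH2O·s/L.
C = Vt/(Pplat − PEEP) = 472.0 / (38.0 − 11) = 472.0/27.0 = 17.481 mL/cmH2O.
τ = R × C = 11.25 × 0.01748 L/cmH2O = 0.1967 s.
Fraction remaining at end-expiration = e^(−Te/τ) = e^(−0.41/0.1967) = 0.1244 → 12.44%.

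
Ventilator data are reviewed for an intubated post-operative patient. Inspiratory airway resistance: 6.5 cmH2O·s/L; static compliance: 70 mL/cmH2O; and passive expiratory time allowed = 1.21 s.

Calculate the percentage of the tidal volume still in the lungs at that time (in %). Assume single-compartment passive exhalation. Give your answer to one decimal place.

τ = R × C = 6.5 × 70 mL/cmH2O = 6.5 × 0.070 L/cmH2O = 0.455 s.
Passive exhalation: V(t)/V₀ = e^(−t/τ) = e^(−1.21/0.455) = 0.06999.
Fraction remaining = 0.06999 → 6.999%.

7.0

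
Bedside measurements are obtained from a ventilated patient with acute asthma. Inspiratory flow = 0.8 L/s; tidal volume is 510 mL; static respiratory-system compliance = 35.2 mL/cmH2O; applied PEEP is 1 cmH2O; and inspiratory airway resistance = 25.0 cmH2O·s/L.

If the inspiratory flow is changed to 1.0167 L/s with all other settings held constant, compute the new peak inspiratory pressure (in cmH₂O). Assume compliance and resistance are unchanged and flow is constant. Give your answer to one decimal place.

40.9

PIP = Vt/C + R·V̇ + PEEP (constant-flow equation of motion).
Only the resistive term changes: ΔPIP = R × ΔV̇ = 25.0 × (1.0167 − 0.8) = 25.0 × 0.2167 = 5.418 cmH2O.
Original PIP = 510/35.2 + 25.0×0.8 + 1 = 35.489 cmH2O; new PIP = 35.489 + (5.418) = 40.907 cmH2O.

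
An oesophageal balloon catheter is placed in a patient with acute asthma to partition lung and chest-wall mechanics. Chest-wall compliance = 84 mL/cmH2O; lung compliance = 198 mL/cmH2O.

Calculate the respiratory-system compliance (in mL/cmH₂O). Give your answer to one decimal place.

Lung and chest wall are elastances in series: 1/Crs = 1/CL + 1/Ccw.
1/Crs = 1/198 + 1/84 = 0.01696.
Crs = 58.962 mL/cmH2O.

59.0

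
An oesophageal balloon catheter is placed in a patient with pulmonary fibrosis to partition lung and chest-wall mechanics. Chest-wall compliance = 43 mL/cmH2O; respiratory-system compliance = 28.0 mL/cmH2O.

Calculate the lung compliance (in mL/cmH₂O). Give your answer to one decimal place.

80.3

1/CL = 1/Crs − 1/Ccw.
1/CL = 1/28.0 − 1/43 = 0.01246.
CL = 80.257 mL/cmH2O.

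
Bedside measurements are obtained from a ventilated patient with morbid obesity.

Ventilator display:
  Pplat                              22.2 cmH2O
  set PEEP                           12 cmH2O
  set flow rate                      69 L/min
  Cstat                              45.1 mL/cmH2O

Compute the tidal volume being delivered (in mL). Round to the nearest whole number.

460

Vt = Cstat × (Pplat − PEEP) = 45.1 × (22.2 − 12) = 45.1 × 10.2 = 460.02 mL.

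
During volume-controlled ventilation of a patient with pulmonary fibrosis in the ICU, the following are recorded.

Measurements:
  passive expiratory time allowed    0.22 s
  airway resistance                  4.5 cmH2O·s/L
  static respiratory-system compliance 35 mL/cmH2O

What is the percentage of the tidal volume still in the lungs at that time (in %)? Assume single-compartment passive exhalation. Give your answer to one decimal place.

24.7

τ = R × C = 4.5 × 35 mL/cmH2O = 4.5 × 0.035 L/cmH2O = 0.1575 s.
Passive exhalation: V(t)/V₀ = e^(−t/τ) = e^(−0.22/0.1575) = 0.2474.
Fraction remaining = 0.2474 → 24.74%.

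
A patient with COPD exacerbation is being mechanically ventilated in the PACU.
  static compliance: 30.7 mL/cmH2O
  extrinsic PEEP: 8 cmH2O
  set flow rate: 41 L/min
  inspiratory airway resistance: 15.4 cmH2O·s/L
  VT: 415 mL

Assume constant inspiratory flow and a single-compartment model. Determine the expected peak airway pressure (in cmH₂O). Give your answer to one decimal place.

Flow: 41 L/min ÷ 60 = 0.6833 L/s.
Equation of motion (constant flow): PIP = Vt/C + R·V̇ + PEEP.
PIP = 415/30.7 + 15.4×0.6833 + 8 = 13.518 + 10.523 + 8 = 32.041 cmH2O.

32.0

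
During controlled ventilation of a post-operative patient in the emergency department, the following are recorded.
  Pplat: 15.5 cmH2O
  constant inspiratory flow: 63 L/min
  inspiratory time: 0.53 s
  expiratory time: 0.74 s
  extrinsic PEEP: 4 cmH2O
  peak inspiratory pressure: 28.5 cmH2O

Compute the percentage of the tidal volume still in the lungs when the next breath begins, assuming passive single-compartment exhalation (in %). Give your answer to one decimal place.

29.1

Flow: 63 L/min ÷ 60 = 1.05 L/s.
Vt = flow × Ti = 1.05 L/s × 0.53 s × 1000 mL/L = 556.5 mL.
R = (PIP − Pplat)/V̇ = (28.5 − 15.5) / 1.05 = 13.0/1.05 = 12.381 cmH2O·s/L.
C = Vt/(Pplat − PEEP) = 556.5 / (15.5 − 4) = 556.5/11.5 = 48.391 mL/cmH2O.
τ = R × C = 12.381 × 0.04839 L/cmH2O = 0.5991 s.
Fraction remaining at end-expiration = e^(−Te/τ) = e^(−0.74/0.5991) = 0.2908 → 29.08%.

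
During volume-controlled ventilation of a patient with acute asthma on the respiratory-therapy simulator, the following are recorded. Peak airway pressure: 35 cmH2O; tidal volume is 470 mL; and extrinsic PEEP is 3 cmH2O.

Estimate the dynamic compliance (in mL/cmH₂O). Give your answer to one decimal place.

Dynamic compliance = Vt / (PIP − PEEP) = 470 / (35 − 3) = 470 / 32.0 = 14.688 mL/cmH2O.

14.7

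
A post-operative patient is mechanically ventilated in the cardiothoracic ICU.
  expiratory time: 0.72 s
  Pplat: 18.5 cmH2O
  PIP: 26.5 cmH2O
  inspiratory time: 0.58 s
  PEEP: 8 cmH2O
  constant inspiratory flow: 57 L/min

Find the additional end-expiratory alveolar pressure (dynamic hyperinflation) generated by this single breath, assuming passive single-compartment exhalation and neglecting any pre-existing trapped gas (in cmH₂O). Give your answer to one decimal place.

Flow: 57 L/min ÷ 60 = 0.95 L/s.
Vt = flow × Ti = 0.95 L/s × 0.58 s × 1000 mL/L = 551.0 mL.
R = (PIP − Pplat)/V̇ = (26.5 − 18.5) / 0.95 = 8.0/0.95 = 8.421 cmH2O·s/L.
C = Vt/(Pplat − PEEP) = 551.0 / (18.5 − 8) = 551.0/10.5 = 52.476 mL/cmH2O.
τ = R × C = 8.421 × 0.05248 L/cmH2O = 0.4419 s.
Fraction remaining = e^(−Te/τ) = e^(−0.72/0.4419) = 0.1961; trapped volume = 551.0 × 0.1961 = 108.05 mL.
Additional alveolar pressure from trapping ≈ V_trapped / C = 108.05 / 52.476 = 2.059 cmH2O.

2.1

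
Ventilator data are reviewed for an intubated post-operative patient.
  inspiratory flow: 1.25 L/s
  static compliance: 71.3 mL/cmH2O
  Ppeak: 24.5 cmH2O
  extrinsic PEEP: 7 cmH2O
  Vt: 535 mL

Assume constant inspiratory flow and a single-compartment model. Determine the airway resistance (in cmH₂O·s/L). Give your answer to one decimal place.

8.0

Equation of motion (constant flow): PIP = Vt/C + R·V̇ + PEEP.
R·V̇ = PIP − Vt/C − PEEP = 24.5 − 535/71.3 − 7 = 24.5 − 7.504 − 7 = 9.996 cmH2O.
R = 9.996 / 1.25 = 7.997 cmH2O·s/L.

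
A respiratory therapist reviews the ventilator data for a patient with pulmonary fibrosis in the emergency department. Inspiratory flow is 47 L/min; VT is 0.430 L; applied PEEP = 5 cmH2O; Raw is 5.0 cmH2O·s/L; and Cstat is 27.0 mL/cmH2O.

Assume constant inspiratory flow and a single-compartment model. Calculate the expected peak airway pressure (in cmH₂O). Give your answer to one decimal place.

24.8

Flow: 47 L/min ÷ 60 = 0.7833 L/s.
Equation of motion (constant flow): PIP = Vt/C + R·V̇ + PEEP.
PIP = 430/27.0 + 5.0×0.7833 + 5 = 15.926 + 3.917 + 5 = 24.843 cmH2O.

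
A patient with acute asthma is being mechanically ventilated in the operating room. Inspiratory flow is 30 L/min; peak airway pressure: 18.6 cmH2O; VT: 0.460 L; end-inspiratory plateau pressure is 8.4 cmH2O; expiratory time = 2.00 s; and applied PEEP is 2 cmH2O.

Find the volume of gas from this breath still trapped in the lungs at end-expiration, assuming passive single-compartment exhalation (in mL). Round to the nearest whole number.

Flow: 30 L/min ÷ 60 = 0.5 L/s.
R = (PIP − Pplat)/V̇ = (18.6 − 8.4) / 0.5 = 10.2/0.5 = 20.4 cmH2O·s/L.
C = Vt/(Pplat − PEEP) = 460.0 / (8.4 − 2) = 460.0/6.4 = 71.875 mL/cmH2O.
τ = R × C = 20.4 × 0.07188 L/cmH2O = 1.466 s.
Fraction remaining = e^(−Te/τ) = e^(−2.00/1.466) = 0.2556.
Trapped volume = 460.0 × 0.2556 = 117.58 mL.

118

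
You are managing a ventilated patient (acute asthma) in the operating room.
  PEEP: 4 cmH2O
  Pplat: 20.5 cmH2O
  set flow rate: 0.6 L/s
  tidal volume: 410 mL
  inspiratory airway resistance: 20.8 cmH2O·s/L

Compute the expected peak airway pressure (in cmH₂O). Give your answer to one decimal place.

33.0

PIP = Pplat + Raw × flow = 20.5 + 20.8 × 0.6 = 20.5 + 12.48 = 32.98 cmH2O.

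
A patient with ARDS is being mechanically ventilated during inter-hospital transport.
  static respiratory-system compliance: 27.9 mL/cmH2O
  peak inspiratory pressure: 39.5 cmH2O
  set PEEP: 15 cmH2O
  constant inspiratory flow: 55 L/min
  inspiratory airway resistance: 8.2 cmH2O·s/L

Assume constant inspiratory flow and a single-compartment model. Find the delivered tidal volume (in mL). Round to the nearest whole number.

Flow: 55 L/min ÷ 60 = 0.9167 L/s.
Equation of motion (constant flow): PIP = Vt/C + R·V̇ + PEEP.
Vt/C = PIP − R·V̇ − PEEP = 39.5 − 7.517 − 15 = 16.983 cmH2O.
Vt = C × 16.983 = 27.9 × 16.983 = 473.83 mL.

474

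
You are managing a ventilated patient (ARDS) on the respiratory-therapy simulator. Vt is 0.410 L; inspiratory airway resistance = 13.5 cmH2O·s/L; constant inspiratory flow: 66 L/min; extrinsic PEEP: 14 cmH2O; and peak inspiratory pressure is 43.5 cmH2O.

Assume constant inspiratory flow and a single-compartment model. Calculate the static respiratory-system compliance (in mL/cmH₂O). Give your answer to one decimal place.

Flow: 66 L/min ÷ 60 = 1.1 L/s.
Equation of motion (constant flow): PIP = Vt/C + R·V̇ + PEEP.
Vt/C = PIP − R·V̇ − PEEP = 43.5 − 13.5×1.1 − 14 = 43.5 − 14.85 − 14 = 14.65 cmH2O.
C = Vt / 14.65 = 410 / 14.65 = 27.986 mL/cmH2O.

28.0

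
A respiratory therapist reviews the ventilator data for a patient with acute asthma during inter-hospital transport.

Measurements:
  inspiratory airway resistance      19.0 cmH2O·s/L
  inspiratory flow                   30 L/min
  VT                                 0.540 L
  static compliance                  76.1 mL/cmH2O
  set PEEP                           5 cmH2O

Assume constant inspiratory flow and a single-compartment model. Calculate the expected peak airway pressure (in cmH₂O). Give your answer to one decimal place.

21.6

Flow: 30 L/min ÷ 60 = 0.5 L/s.
Equation of motion (constant flow): PIP = Vt/C + R·V̇ + PEEP.
PIP = 540/76.1 + 19.0×0.5 + 5 = 7.096 + 9.5 + 5 = 21.596 cmH2O.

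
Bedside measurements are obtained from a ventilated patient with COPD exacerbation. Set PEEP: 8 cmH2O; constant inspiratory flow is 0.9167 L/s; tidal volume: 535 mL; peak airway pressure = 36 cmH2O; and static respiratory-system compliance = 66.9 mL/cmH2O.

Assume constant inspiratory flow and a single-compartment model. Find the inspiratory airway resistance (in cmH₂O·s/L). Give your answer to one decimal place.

21.8

Equation of motion (constant flow): PIP = Vt/C + R·V̇ + PEEP.
R·V̇ = PIP − Vt/C − PEEP = 36 − 535/66.9 − 8 = 36 − 7.997 − 8 = 20.003 cmH2O.
R = 20.003 / 0.9167 = 21.821 cmH2O·s/L.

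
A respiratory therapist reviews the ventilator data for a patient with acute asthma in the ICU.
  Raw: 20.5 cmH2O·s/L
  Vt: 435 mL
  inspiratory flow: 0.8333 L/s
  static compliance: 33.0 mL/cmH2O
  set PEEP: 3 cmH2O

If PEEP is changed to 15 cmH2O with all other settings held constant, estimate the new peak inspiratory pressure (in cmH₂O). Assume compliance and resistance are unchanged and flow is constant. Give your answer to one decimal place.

PIP = Vt/C + R·V̇ + PEEP (constant-flow equation of motion).
Only the baseline term changes: ΔPIP = ΔPEEP = 15 − 3 = 12.0 cmH2O.
Original PIP = 435/33.0 + 20.5×0.8333 + 3 = 33.264 cmH2O; new PIP = 33.264 + (12.0) = 45.264 cmH2O.

45.3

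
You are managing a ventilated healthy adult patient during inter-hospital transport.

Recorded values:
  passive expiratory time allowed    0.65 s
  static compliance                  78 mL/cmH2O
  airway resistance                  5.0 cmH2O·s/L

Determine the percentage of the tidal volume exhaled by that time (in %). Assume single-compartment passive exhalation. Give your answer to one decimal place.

τ = R × C = 5.0 × 78 mL/cmH2O = 5.0 × 0.078 L/cmH2O = 0.39 s.
Passive exhalation: V(t)/V₀ = e^(−t/τ) = e^(−0.65/0.39) = 0.1889.
Fraction exhaled = 1 − 0.1889 = 0.8111 → 81.11%.

81.1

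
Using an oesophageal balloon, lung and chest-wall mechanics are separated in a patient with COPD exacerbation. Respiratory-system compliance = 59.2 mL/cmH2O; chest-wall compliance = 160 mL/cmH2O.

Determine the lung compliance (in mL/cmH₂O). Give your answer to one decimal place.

1/CL = 1/Crs − 1/Ccw.
1/CL = 1/59.2 − 1/160 = 0.01064.
CL = 93.985 mL/cmH2O.

94.0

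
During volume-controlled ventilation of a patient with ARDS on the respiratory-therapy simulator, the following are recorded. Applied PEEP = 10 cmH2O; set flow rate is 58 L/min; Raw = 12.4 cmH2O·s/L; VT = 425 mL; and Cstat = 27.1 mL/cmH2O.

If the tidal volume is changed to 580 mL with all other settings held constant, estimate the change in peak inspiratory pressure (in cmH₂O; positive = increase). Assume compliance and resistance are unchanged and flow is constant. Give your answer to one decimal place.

5.7

PIP = Vt/C + R·V̇ + PEEP (constant-flow equation of motion).
Only the elastic term changes: ΔPIP = ΔVt / C = (580 − 425) / 27.1 = 5.72 cmH2O.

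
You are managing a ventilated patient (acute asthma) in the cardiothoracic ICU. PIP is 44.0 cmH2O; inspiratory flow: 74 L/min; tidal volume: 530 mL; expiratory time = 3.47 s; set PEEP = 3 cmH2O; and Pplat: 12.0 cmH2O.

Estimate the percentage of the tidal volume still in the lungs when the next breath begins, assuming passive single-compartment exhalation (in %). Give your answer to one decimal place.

10.3

Flow: 74 L/min ÷ 60 = 1.2333 L/s.
R = (PIP − Pplat)/V̇ = (44.0 − 12.0) / 1.2333 = 32.0/1.2333 = 25.947 cmH2O·s/L.
C = Vt/(Pplat − PEEP) = 530.0 / (12.0 − 3) = 530.0/9.0 = 58.889 mL/cmH2O.
τ = R × C = 25.947 × 0.05889 L/cmH2O = 1.528 s.
Fraction remaining at end-expiration = e^(−Te/τ) = e^(−3.47/1.528) = 0.1032 → 10.32%.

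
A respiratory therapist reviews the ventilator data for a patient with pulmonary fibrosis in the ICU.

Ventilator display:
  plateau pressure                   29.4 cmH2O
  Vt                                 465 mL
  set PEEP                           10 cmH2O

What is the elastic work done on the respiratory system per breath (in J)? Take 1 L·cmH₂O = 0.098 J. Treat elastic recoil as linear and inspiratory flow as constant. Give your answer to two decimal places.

0.44

Elastic work ≈ ½ × (Pplat − PEEP) × Vt = 0.5 × (29.4 − 10) × 0.465 L = 0.5 × 19.4 × 0.465 = 4.511 L·cmH2O.
× 0.098 J/(L·cmH2O) → 0.4421 J.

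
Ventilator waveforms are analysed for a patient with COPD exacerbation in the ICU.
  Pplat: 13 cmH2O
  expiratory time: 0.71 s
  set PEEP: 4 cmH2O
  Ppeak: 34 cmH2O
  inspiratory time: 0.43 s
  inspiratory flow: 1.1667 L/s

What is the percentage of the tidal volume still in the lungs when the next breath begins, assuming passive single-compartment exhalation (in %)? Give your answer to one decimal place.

49.3

Vt = flow × Ti = 1.1667 L/s × 0.43 s × 1000 mL/L = 501.68 mL.
R = (PIP − Pplat)/V̇ = (34 − 13) / 1.1667 = 21.0/1.1667 = 17.999 cmH2O·s/L.
C = Vt/(Pplat − PEEP) = 501.68 / (13 − 4) = 501.68/9.0 = 55.742 mL/cmH2O.
τ = R × C = 17.999 × 0.05574 L/cmH2O = 1.003 s.
Fraction remaining at end-expiration = e^(−Te/τ) = e^(−0.71/1.003) = 0.4927 → 49.27%.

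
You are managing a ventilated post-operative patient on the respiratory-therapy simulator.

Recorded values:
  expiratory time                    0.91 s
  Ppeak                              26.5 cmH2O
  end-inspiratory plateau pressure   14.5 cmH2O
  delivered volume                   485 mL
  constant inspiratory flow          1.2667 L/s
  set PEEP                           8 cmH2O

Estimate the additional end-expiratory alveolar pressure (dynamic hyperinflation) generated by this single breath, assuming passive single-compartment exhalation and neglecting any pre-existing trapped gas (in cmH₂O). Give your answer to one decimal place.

R = (PIP − Pplat)/V̇ = (26.5 − 14.5) / 1.2667 = 12.0/1.2667 = 9.473 cmH2O·s/L.
C = Vt/(Pplat − PEEP) = 485.0 / (14.5 − 8) = 485.0/6.5 = 74.615 mL/cmH2O.
τ = R × C = 9.473 × 0.07462 L/cmH2O = 0.7069 s.
Fraction remaining = e^(−Te/τ) = e^(−0.91/0.7069) = 0.276; trapped volume = 485.0 × 0.276 = 133.86 mL.
Additional alveolar pressure from trapping ≈ V_trapped / C = 133.86 / 74.615 = 1.794 cmH2O.

1.8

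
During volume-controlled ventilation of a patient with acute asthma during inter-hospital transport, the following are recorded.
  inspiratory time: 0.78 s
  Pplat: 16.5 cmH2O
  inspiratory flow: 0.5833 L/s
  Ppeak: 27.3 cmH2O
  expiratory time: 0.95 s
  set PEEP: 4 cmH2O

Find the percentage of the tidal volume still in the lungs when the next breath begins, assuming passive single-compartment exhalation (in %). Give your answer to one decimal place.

Vt = flow × Ti = 0.5833 L/s × 0.78 s × 1000 mL/L = 454.97 mL.
R = (PIP − Pplat)/V̇ = (27.3 − 16.5) / 0.5833 = 10.8/0.5833 = 18.515 cmH2O·s/L.
C = Vt/(Pplat − PEEP) = 454.97 / (16.5 − 4) = 454.97/12.5 = 36.398 mL/cmH2O.
τ = R × C = 18.515 × 0.0364 L/cmH2O = 0.6739 s.
Fraction remaining at end-expiration = e^(−Te/τ) = e^(−0.95/0.6739) = 0.2442 → 24.42%.

24.4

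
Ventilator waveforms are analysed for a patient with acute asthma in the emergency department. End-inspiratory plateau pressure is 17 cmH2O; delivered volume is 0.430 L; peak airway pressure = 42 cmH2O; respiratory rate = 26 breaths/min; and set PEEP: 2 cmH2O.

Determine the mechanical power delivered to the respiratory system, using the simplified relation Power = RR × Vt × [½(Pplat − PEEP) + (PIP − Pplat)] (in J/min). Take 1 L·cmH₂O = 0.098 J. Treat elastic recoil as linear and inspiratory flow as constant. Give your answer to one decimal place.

Per-breath work = Vt × [½(Pplat−PEEP) + (PIP−Pplat)] = 0.430 × [0.5×15.0 + 25.0] = 0.430 × 32.5 = 13.975 L·cmH2O.
Power = 26 × 13.975 = 363.35 L·cmH2O/min.
× 0.098 J/(L·cmH2O) → 35.608 J/min.

35.6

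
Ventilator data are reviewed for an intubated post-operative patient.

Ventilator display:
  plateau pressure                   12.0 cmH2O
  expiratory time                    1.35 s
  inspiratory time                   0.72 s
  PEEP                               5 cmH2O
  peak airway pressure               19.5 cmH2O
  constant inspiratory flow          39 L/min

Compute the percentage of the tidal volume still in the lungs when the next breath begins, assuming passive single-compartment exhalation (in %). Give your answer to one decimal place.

Flow: 39 L/min ÷ 60 = 0.65 L/s.
Vt = flow × Ti = 0.65 L/s × 0.72 s × 1000 mL/L = 468.0 mL.
R = (PIP − Pplat)/V̇ = (19.5 − 12.0) / 0.65 = 7.5/0.65 = 11.538 cmH2O·s/L.
C = Vt/(Pplat − PEEP) = 468.0 / (12.0 − 5) = 468.0/7.0 = 66.857 mL/cmH2O.
τ = R × C = 11.538 × 0.06686 L/cmH2O = 0.7714 s.
Fraction remaining at end-expiration = e^(−Te/τ) = e^(−1.35/0.7714) = 0.1738 → 17.38%.

17.4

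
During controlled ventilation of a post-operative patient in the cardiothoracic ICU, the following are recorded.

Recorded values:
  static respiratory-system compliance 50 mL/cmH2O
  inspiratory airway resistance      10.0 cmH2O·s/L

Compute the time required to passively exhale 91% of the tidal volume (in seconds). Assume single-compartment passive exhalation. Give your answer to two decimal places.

1.20

τ = R × C = 10.0 × 50 mL/cmH2O = 10.0 × 0.050 L/cmH2O = 0.5 s.
Exhaled fraction f = 1 − e^(−t/τ) → t = −τ·ln(1 − f) = −0.5·ln(0.09) = 1.204 s.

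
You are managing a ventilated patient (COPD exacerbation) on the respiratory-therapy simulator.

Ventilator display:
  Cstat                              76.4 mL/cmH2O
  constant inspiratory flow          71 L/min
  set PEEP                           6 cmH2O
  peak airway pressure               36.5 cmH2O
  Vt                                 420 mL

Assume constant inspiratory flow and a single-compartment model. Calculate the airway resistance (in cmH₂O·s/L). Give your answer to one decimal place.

21.1

Flow: 71 L/min ÷ 60 = 1.1833 L/s.
Equation of motion (constant flow): PIP = Vt/C + R·V̇ + PEEP.
R·V̇ = PIP − Vt/C − PEEP = 36.5 − 420/76.4 − 6 = 36.5 − 5.497 − 6 = 25.003 cmH2O.
R = 25.003 / 1.1833 = 21.13 cmH2O·s/L.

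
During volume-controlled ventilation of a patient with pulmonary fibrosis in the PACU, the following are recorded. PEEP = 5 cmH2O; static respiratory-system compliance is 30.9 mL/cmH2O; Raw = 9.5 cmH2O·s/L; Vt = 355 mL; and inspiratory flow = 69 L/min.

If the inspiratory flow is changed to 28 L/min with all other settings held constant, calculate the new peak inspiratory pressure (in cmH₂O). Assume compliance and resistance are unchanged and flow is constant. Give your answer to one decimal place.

20.9

Flow: 69 L/min ÷ 60 = 1.15 L/s.
New flow: 28 L/min ÷ 60 = 0.4667 L/s.
PIP = Vt/C + R·V̇ + PEEP (constant-flow equation of motion).
Only the resistive term changes: ΔPIP = R × ΔV̇ = 9.5 × (0.4667 − 1.15) = 9.5 × -0.6833 = -6.491 cmH2O.
Original PIP = 355/30.9 + 9.5×1.15 + 5 = 27.414 cmH2O; new PIP = 27.414 + (-6.491) = 20.923 cmH2O.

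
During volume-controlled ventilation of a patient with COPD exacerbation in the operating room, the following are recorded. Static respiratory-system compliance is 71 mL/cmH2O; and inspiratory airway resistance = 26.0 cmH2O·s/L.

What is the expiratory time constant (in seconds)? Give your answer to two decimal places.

τ = R × C = 26.0 × 71 mL/cmH2O = 26.0 × 0.071 L/cmH2O = 1.846 s.

1.85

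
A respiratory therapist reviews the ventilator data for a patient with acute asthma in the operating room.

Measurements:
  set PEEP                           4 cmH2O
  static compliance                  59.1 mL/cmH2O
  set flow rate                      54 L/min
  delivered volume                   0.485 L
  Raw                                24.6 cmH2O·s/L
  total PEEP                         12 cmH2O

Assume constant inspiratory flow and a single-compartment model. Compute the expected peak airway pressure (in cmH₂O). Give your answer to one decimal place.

Flow: 54 L/min ÷ 60 = 0.9 L/s.
Total PEEP = 12 cmH2O (set 4 + intrinsic 8); this is the baseline alveolar pressure.
Equation of motion (constant flow): PIP = Vt/C + R·V̇ + PEEP.
PIP = 485/59.1 + 24.6×0.9 + 12 = 8.206 + 22.14 + 12 = 42.346 cmH2O.

42.3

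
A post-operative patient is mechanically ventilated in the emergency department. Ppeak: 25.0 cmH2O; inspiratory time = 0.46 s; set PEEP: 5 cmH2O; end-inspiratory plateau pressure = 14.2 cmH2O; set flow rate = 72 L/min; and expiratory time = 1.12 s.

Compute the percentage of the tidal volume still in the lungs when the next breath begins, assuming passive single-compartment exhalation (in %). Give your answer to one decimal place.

12.6

Flow: 72 L/min ÷ 60 = 1.2 L/s.
Vt = flow × Ti = 1.2 L/s × 0.46 s × 1000 mL/L = 552.0 mL.
R = (PIP − Pplat)/V̇ = (25.0 − 14.2) / 1.2 = 10.8/1.2 = 9.0 cmH2O·s/L.
C = Vt/(Pplat − PEEP) = 552.0 / (14.2 − 5) = 552.0/9.2 = 60.0 mL/cmH2O.
τ = R × C = 9.0 × 0.06 L/cmH2O = 0.54 s.
Fraction remaining at end-expiration = e^(−Te/τ) = e^(−1.12/0.54) = 0.1257 → 12.57%.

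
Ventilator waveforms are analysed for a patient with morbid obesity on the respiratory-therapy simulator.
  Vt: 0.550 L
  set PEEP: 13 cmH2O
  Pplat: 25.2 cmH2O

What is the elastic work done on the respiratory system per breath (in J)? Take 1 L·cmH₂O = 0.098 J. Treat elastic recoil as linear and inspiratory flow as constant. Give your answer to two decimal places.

Elastic work ≈ ½ × (Pplat − PEEP) × Vt = 0.5 × (25.2 − 13) × 0.550 L = 0.5 × 12.2 × 0.550 = 3.355 L·cmH2O.
× 0.098 J/(L·cmH2O) → 0.3288 J.

0.33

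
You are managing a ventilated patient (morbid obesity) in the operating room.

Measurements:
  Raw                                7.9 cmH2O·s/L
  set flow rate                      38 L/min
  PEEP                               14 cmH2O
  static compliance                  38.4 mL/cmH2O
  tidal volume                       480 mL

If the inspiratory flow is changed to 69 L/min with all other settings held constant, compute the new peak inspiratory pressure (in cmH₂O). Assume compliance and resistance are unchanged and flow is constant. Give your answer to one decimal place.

35.6

Flow: 38 L/min ÷ 60 = 0.6333 L/s.
New flow: 69 L/min ÷ 60 = 1.15 L/s.
PIP = Vt/C + R·V̇ + PEEP (constant-flow equation of motion).
Only the resistive term changes: ΔPIP = R × ΔV̇ = 7.9 × (1.15 − 0.6333) = 7.9 × 0.5167 = 4.082 cmH2O.
Original PIP = 480/38.4 + 7.9×0.6333 + 14 = 31.503 cmH2O; new PIP = 31.503 + (4.082) = 35.585 cmH2O.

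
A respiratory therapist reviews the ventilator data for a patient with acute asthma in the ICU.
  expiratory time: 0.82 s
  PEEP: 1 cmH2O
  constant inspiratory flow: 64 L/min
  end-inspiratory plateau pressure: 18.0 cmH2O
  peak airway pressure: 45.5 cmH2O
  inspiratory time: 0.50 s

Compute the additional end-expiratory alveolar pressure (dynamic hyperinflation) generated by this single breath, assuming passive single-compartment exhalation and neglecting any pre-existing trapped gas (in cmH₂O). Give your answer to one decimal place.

Flow: 64 L/min ÷ 60 = 1.0667 L/s.
Vt = flow × Ti = 1.0667 L/s × 0.50 s × 1000 mL/L = 533.35 mL.
R = (PIP − Pplat)/V̇ = (45.5 − 18.0) / 1.0667 = 27.5/1.0667 = 25.78 cmH2O·s/L.
C = Vt/(Pplat − PEEP) = 533.35 / (18.0 − 1) = 533.35/17.0 = 31.374 mL/cmH2O.
τ = R × C = 25.78 × 0.03137 L/cmH2O = 0.8087 s.
Fraction remaining = e^(−Te/τ) = e^(−0.82/0.8087) = 0.3628; trapped volume = 533.35 × 0.3628 = 193.5 mL.
Additional alveolar pressure from trapping ≈ V_trapped / C = 193.5 / 31.374 = 6.168 cmH2O.

6.2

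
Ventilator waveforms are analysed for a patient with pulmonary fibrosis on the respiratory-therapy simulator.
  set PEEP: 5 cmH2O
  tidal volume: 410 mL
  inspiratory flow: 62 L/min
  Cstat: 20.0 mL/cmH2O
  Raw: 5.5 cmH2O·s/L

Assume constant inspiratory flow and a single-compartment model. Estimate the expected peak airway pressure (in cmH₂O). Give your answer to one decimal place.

Flow: 62 L/min ÷ 60 = 1.0333 L/s.
Equation of motion (constant flow): PIP = Vt/C + R·V̇ + PEEP.
PIP = 410/20.0 + 5.5×1.0333 + 5 = 20.5 + 5.683 + 5 = 31.183 cmH2O.

31.2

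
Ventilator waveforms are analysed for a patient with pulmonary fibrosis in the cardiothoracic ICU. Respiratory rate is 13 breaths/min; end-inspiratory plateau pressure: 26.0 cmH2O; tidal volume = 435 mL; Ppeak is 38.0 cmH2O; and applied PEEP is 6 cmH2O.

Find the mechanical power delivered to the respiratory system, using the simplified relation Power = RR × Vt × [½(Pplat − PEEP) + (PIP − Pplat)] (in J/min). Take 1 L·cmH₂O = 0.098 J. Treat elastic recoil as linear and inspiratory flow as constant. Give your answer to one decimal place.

12.2

Per-breath work = Vt × [½(Pplat−PEEP) + (PIP−Pplat)] = 0.435 × [0.5×20.0 + 12.0] = 0.435 × 22.0 = 9.57 L·cmH2O.
Power = 13 × 9.57 = 124.41 L·cmH2O/min.
× 0.098 J/(L·cmH2O) → 12.192 J/min.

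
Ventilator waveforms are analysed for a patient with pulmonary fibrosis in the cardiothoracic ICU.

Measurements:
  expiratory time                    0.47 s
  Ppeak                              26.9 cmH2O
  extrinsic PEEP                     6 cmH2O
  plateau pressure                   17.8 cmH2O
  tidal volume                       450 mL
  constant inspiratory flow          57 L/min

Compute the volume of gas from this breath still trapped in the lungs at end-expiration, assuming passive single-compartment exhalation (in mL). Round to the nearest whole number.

Flow: 57 L/min ÷ 60 = 0.95 L/s.
R = (PIP − Pplat)/V̇ = (26.9 − 17.8) / 0.95 = 9.1/0.95 = 9.579 cmH2O·s/L.
C = Vt/(Pplat − PEEP) = 450.0 / (17.8 − 6) = 450.0/11.8 = 38.136 mL/cmH2O.
τ = R × C = 9.579 × 0.03814 L/cmH2O = 0.3653 s.
Fraction remaining = e^(−Te/τ) = e^(−0.47/0.3653) = 0.2762.
Trapped volume = 450.0 × 0.2762 = 124.29 mL.

124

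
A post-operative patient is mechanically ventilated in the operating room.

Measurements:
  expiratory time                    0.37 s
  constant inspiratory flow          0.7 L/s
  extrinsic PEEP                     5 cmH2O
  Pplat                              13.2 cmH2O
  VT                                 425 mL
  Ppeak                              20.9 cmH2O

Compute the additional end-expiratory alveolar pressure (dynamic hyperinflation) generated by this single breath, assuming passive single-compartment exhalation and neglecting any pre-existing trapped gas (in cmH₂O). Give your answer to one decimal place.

4.3

R = (PIP − Pplat)/V̇ = (20.9 − 13.2) / 0.7 = 7.7/0.7 = 11.0 cmH2O·s/L.
C = Vt/(Pplat − PEEP) = 425.0 / (13.2 − 5) = 425.0/8.2 = 51.829 mL/cmH2O.
τ = R × C = 11.0 × 0.05183 L/cmH2O = 0.5701 s.
Fraction remaining = e^(−Te/τ) = e^(−0.37/0.5701) = 0.5226; trapped volume = 425.0 × 0.5226 = 222.11 mL.
Additional alveolar pressure from trapping ≈ V_trapped / C = 222.11 / 51.829 = 4.285 cmH2O.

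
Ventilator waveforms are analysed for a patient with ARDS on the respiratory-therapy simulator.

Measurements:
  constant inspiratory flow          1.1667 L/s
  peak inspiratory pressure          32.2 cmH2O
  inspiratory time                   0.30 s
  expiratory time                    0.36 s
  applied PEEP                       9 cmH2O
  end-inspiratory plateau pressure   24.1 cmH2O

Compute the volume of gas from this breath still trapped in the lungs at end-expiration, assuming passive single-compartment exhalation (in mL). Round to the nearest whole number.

Vt = flow × Ti = 1.1667 L/s × 0.30 s × 1000 mL/L = 350.01 mL.
R = (PIP − Pplat)/V̇ = (32.2 − 24.1) / 1.1667 = 8.1/1.1667 = 6.943 cmH2O·s/L.
C = Vt/(Pplat − PEEP) = 350.01 / (24.1 − 9) = 350.01/15.1 = 23.179 mL/cmH2O.
τ = R × C = 6.943 × 0.02318 L/cmH2O = 0.1609 s.
Fraction remaining = e^(−Te/τ) = e^(−0.36/0.1609) = 0.1067.
Trapped volume = 350.01 × 0.1067 = 37.346 mL.

37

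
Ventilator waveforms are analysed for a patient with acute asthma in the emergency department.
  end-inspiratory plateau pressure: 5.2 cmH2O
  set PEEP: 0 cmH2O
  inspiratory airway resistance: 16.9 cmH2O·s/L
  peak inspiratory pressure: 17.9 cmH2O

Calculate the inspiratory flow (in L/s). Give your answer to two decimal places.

flow = (PIP − Pplat) / Raw = 12.7 / 16.9 = 0.7515 L/s.

0.75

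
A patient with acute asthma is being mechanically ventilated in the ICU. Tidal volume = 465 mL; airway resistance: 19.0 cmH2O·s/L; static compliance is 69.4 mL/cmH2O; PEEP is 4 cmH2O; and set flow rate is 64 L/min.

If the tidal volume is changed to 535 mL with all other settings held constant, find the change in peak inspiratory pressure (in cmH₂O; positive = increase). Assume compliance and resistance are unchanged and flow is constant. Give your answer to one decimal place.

1.0

PIP = Vt/C + R·V̇ + PEEP (constant-flow equation of motion).
Only the elastic term changes: ΔPIP = ΔVt / C = (535 − 465) / 69.4 = 1.009 cmH2O.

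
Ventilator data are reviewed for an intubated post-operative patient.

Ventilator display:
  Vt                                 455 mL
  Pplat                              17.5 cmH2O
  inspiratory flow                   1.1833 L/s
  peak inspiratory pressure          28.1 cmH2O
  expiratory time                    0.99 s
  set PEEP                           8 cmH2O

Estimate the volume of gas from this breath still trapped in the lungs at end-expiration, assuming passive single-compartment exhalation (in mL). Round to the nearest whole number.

45

R = (PIP − Pplat)/V̇ = (28.1 − 17.5) / 1.1833 = 10.6/1.1833 = 8.958 cmH2O·s/L.
C = Vt/(Pplat − PEEP) = 455.0 / (17.5 − 8) = 455.0/9.5 = 47.895 mL/cmH2O.
τ = R × C = 8.958 × 0.0479 L/cmH2O = 0.4291 s.
Fraction remaining = e^(−Te/τ) = e^(−0.99/0.4291) = 0.09954.
Trapped volume = 455.0 × 0.09954 = 45.291 mL.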